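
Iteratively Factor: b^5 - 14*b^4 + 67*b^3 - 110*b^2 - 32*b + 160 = (b - 5)*(b^4 - 9*b^3 + 22*b^2 - 32) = (b - 5)*(b - 4)*(b^3 - 5*b^2 + 2*b + 8) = (b - 5)*(b - 4)*(b - 2)*(b^2 - 3*b - 4) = (b - 5)*(b - 4)*(b - 2)*(b + 1)*(b - 4)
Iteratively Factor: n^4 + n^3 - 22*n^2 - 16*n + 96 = (n + 4)*(n^3 - 3*n^2 - 10*n + 24) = (n + 3)*(n + 4)*(n^2 - 6*n + 8) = (n - 4)*(n + 3)*(n + 4)*(n - 2)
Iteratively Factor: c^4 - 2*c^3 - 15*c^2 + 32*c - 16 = (c - 1)*(c^3 - c^2 - 16*c + 16) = (c - 4)*(c - 1)*(c^2 + 3*c - 4) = (c - 4)*(c - 1)^2*(c + 4)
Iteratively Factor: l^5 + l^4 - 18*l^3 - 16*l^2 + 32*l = (l - 1)*(l^4 + 2*l^3 - 16*l^2 - 32*l) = (l - 1)*(l + 4)*(l^3 - 2*l^2 - 8*l) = (l - 4)*(l - 1)*(l + 4)*(l^2 + 2*l) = l*(l - 4)*(l - 1)*(l + 4)*(l + 2)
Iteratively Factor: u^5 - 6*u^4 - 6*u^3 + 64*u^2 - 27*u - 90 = (u - 3)*(u^4 - 3*u^3 - 15*u^2 + 19*u + 30) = (u - 3)*(u - 2)*(u^3 - u^2 - 17*u - 15) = (u - 5)*(u - 3)*(u - 2)*(u^2 + 4*u + 3) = (u - 5)*(u - 3)*(u - 2)*(u + 1)*(u + 3)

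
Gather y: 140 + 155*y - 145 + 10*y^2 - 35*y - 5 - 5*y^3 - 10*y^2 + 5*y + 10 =-5*y^3 + 125*y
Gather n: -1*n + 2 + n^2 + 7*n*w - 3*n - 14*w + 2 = n^2 + n*(7*w - 4) - 14*w + 4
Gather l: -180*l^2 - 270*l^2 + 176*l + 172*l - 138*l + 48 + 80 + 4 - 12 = -450*l^2 + 210*l + 120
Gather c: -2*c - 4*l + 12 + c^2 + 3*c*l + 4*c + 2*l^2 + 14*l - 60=c^2 + c*(3*l + 2) + 2*l^2 + 10*l - 48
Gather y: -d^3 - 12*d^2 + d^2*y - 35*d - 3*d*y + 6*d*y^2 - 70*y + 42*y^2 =-d^3 - 12*d^2 - 35*d + y^2*(6*d + 42) + y*(d^2 - 3*d - 70)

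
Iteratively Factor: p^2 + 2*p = (p + 2)*(p)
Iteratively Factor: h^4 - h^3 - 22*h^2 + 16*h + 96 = (h - 3)*(h^3 + 2*h^2 - 16*h - 32) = (h - 3)*(h + 2)*(h^2 - 16) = (h - 3)*(h + 2)*(h + 4)*(h - 4)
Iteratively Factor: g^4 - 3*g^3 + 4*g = (g)*(g^3 - 3*g^2 + 4) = g*(g + 1)*(g^2 - 4*g + 4) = g*(g - 2)*(g + 1)*(g - 2)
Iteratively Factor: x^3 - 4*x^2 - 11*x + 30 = (x - 5)*(x^2 + x - 6) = (x - 5)*(x - 2)*(x + 3)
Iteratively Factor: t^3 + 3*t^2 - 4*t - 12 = (t - 2)*(t^2 + 5*t + 6) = (t - 2)*(t + 2)*(t + 3)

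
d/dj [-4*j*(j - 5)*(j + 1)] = -12*j^2 + 32*j + 20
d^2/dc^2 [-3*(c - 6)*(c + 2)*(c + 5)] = -18*c - 6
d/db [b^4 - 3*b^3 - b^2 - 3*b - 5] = 4*b^3 - 9*b^2 - 2*b - 3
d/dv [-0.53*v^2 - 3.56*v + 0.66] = -1.06*v - 3.56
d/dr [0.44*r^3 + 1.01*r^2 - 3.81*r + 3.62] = 1.32*r^2 + 2.02*r - 3.81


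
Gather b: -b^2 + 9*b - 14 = -b^2 + 9*b - 14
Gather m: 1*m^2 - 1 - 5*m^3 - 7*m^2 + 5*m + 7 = -5*m^3 - 6*m^2 + 5*m + 6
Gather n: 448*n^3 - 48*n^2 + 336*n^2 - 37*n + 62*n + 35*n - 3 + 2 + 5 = 448*n^3 + 288*n^2 + 60*n + 4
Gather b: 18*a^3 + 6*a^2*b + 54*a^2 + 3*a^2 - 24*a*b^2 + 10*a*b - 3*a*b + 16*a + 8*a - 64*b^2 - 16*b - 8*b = 18*a^3 + 57*a^2 + 24*a + b^2*(-24*a - 64) + b*(6*a^2 + 7*a - 24)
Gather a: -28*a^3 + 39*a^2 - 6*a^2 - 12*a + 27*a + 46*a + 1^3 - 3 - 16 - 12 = -28*a^3 + 33*a^2 + 61*a - 30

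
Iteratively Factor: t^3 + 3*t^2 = (t)*(t^2 + 3*t) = t^2*(t + 3)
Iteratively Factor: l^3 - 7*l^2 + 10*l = (l)*(l^2 - 7*l + 10) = l*(l - 5)*(l - 2)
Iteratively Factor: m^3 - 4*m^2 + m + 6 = (m - 2)*(m^2 - 2*m - 3) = (m - 3)*(m - 2)*(m + 1)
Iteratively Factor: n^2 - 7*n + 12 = (n - 4)*(n - 3)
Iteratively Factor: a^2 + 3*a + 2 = (a + 1)*(a + 2)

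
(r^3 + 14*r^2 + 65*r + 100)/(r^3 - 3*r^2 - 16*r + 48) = (r^2 + 10*r + 25)/(r^2 - 7*r + 12)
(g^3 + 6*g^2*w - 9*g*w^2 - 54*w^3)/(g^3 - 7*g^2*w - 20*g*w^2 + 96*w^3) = (-g^2 - 9*g*w - 18*w^2)/(-g^2 + 4*g*w + 32*w^2)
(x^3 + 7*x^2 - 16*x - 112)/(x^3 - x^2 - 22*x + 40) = (x^2 + 11*x + 28)/(x^2 + 3*x - 10)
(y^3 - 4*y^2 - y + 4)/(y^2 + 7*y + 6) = (y^2 - 5*y + 4)/(y + 6)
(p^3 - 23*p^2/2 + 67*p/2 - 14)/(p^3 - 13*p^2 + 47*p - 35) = (p^2 - 9*p/2 + 2)/(p^2 - 6*p + 5)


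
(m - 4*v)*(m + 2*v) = m^2 - 2*m*v - 8*v^2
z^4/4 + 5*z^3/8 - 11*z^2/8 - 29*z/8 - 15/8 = (z/4 + 1/4)*(z - 5/2)*(z + 1)*(z + 3)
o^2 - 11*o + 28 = (o - 7)*(o - 4)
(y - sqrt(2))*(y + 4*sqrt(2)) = y^2 + 3*sqrt(2)*y - 8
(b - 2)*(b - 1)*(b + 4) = b^3 + b^2 - 10*b + 8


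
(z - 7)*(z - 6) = z^2 - 13*z + 42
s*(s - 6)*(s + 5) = s^3 - s^2 - 30*s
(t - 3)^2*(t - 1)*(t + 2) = t^4 - 5*t^3 + t^2 + 21*t - 18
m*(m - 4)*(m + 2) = m^3 - 2*m^2 - 8*m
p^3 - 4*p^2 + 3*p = p*(p - 3)*(p - 1)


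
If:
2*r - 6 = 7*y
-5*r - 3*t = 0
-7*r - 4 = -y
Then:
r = -34/47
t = 170/141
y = -50/47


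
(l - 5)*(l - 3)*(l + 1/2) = l^3 - 15*l^2/2 + 11*l + 15/2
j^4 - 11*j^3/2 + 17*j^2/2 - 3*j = j*(j - 3)*(j - 2)*(j - 1/2)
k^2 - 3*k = k*(k - 3)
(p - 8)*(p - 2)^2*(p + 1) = p^4 - 11*p^3 + 24*p^2 + 4*p - 32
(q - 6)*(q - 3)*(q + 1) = q^3 - 8*q^2 + 9*q + 18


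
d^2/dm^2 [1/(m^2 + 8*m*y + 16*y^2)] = 6/(m^4 + 16*m^3*y + 96*m^2*y^2 + 256*m*y^3 + 256*y^4)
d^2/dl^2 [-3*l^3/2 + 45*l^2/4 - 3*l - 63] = 45/2 - 9*l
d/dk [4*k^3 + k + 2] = 12*k^2 + 1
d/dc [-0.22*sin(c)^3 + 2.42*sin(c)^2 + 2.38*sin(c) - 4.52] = (-0.66*sin(c)^2 + 4.84*sin(c) + 2.38)*cos(c)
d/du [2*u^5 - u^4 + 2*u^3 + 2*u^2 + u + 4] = 10*u^4 - 4*u^3 + 6*u^2 + 4*u + 1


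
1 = 1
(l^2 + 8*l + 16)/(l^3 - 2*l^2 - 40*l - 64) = (l + 4)/(l^2 - 6*l - 16)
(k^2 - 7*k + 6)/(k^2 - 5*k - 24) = (-k^2 + 7*k - 6)/(-k^2 + 5*k + 24)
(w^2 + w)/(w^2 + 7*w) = (w + 1)/(w + 7)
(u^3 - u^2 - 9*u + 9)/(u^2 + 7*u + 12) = (u^2 - 4*u + 3)/(u + 4)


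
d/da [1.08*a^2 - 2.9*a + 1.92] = 2.16*a - 2.9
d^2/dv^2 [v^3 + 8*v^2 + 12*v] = 6*v + 16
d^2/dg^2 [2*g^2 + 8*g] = 4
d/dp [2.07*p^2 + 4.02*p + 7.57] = 4.14*p + 4.02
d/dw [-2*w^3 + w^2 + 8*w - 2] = -6*w^2 + 2*w + 8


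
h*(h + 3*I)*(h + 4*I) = h^3 + 7*I*h^2 - 12*h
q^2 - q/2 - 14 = (q - 4)*(q + 7/2)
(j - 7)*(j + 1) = j^2 - 6*j - 7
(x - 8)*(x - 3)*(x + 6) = x^3 - 5*x^2 - 42*x + 144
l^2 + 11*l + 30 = (l + 5)*(l + 6)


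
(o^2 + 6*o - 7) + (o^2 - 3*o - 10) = 2*o^2 + 3*o - 17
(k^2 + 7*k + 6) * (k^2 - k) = k^4 + 6*k^3 - k^2 - 6*k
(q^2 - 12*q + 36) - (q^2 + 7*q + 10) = 26 - 19*q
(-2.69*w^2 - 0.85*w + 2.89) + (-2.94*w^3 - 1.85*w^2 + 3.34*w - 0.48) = -2.94*w^3 - 4.54*w^2 + 2.49*w + 2.41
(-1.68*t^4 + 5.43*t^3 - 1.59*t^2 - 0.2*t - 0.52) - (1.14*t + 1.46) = -1.68*t^4 + 5.43*t^3 - 1.59*t^2 - 1.34*t - 1.98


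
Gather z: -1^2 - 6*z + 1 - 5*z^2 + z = -5*z^2 - 5*z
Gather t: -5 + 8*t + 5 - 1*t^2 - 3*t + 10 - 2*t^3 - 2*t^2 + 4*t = -2*t^3 - 3*t^2 + 9*t + 10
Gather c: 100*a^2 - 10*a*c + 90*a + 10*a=100*a^2 - 10*a*c + 100*a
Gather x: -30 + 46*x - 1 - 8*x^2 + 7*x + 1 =-8*x^2 + 53*x - 30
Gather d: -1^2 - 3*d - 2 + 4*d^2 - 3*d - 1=4*d^2 - 6*d - 4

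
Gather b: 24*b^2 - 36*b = 24*b^2 - 36*b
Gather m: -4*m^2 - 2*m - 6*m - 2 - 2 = -4*m^2 - 8*m - 4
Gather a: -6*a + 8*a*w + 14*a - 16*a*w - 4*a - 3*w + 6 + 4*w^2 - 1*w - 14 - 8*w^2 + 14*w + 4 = a*(4 - 8*w) - 4*w^2 + 10*w - 4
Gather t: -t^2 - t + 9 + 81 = -t^2 - t + 90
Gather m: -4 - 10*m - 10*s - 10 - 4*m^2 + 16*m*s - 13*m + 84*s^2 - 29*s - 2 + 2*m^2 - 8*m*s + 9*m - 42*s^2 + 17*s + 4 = -2*m^2 + m*(8*s - 14) + 42*s^2 - 22*s - 12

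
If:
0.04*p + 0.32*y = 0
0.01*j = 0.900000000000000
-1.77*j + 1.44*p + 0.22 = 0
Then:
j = 90.00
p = 110.47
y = -13.81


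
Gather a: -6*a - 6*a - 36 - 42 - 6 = -12*a - 84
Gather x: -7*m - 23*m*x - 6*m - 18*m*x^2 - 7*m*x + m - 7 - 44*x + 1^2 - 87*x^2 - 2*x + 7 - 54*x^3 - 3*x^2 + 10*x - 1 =-12*m - 54*x^3 + x^2*(-18*m - 90) + x*(-30*m - 36)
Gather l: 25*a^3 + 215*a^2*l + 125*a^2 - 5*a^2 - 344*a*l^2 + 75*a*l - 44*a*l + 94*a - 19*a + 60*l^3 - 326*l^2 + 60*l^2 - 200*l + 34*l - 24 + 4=25*a^3 + 120*a^2 + 75*a + 60*l^3 + l^2*(-344*a - 266) + l*(215*a^2 + 31*a - 166) - 20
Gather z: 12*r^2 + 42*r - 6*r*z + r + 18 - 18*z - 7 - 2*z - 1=12*r^2 + 43*r + z*(-6*r - 20) + 10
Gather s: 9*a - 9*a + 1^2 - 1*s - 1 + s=0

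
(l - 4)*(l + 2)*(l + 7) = l^3 + 5*l^2 - 22*l - 56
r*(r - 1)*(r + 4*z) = r^3 + 4*r^2*z - r^2 - 4*r*z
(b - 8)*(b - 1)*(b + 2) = b^3 - 7*b^2 - 10*b + 16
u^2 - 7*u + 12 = (u - 4)*(u - 3)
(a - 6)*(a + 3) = a^2 - 3*a - 18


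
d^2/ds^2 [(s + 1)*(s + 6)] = 2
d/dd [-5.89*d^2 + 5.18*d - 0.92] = 5.18 - 11.78*d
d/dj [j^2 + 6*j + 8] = 2*j + 6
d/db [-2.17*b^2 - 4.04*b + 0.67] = -4.34*b - 4.04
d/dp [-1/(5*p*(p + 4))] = 2*(p + 2)/(5*p^2*(p + 4)^2)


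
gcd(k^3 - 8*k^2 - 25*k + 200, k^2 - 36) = 1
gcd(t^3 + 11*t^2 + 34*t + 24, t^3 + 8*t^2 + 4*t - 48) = t^2 + 10*t + 24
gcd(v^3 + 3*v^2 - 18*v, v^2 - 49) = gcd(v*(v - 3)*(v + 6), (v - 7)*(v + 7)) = 1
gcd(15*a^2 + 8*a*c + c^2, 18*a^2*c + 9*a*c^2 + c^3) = 3*a + c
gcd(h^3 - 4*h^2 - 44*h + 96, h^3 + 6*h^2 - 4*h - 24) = h^2 + 4*h - 12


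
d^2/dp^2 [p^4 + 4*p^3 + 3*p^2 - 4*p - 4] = 12*p^2 + 24*p + 6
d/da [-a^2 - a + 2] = -2*a - 1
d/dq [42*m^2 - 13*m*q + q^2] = -13*m + 2*q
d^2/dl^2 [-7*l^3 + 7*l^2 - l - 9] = 14 - 42*l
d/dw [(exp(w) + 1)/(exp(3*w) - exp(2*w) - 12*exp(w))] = ((exp(w) + 1)*(-3*exp(2*w) + 2*exp(w) + 12) - (-exp(2*w) + exp(w) + 12)*exp(w))*exp(-w)/(-exp(2*w) + exp(w) + 12)^2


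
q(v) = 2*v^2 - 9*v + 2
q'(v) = 4*v - 9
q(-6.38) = 140.83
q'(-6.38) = -34.52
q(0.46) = -1.72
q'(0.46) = -7.16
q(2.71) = -7.70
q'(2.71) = 1.84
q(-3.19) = 51.06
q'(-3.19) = -21.76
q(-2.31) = 33.46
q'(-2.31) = -18.24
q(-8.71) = 232.12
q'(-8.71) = -43.84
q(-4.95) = 95.56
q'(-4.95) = -28.80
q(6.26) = 24.04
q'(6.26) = 16.04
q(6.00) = 20.00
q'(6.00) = 15.00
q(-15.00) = 587.00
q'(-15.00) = -69.00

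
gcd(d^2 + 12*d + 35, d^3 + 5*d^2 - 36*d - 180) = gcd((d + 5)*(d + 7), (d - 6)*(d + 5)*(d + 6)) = d + 5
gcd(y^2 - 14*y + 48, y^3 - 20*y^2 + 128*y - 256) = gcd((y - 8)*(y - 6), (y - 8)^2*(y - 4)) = y - 8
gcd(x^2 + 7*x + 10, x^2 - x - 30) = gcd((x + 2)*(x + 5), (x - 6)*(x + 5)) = x + 5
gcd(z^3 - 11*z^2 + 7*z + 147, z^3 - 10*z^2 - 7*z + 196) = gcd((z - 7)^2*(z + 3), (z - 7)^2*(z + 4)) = z^2 - 14*z + 49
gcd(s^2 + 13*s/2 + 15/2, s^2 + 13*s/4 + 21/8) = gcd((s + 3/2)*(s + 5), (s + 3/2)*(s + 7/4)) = s + 3/2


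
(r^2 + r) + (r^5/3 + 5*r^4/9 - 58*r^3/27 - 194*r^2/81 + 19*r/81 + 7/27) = r^5/3 + 5*r^4/9 - 58*r^3/27 - 113*r^2/81 + 100*r/81 + 7/27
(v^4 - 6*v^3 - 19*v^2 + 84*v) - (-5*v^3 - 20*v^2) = v^4 - v^3 + v^2 + 84*v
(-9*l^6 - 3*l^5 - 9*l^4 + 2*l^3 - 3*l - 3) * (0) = 0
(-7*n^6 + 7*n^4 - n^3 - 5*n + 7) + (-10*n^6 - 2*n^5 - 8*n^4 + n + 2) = -17*n^6 - 2*n^5 - n^4 - n^3 - 4*n + 9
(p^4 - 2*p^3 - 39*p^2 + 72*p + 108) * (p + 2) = p^5 - 43*p^3 - 6*p^2 + 252*p + 216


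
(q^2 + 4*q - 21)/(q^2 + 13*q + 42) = (q - 3)/(q + 6)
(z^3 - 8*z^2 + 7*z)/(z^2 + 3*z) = (z^2 - 8*z + 7)/(z + 3)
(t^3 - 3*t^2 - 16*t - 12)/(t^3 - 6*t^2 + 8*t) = (t^3 - 3*t^2 - 16*t - 12)/(t*(t^2 - 6*t + 8))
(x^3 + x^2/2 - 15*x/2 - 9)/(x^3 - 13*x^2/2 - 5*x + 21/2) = (x^2 - x - 6)/(x^2 - 8*x + 7)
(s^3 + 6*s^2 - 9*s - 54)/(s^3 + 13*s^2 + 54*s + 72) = (s - 3)/(s + 4)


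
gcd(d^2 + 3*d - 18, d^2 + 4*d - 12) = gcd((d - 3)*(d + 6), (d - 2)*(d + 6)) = d + 6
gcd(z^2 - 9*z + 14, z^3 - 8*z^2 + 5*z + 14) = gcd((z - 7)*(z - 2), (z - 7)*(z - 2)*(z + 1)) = z^2 - 9*z + 14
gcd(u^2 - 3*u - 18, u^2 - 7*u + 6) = u - 6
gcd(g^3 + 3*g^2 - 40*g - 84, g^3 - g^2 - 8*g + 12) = 1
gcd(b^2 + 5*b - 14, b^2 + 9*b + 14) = b + 7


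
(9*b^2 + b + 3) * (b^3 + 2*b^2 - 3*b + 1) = 9*b^5 + 19*b^4 - 22*b^3 + 12*b^2 - 8*b + 3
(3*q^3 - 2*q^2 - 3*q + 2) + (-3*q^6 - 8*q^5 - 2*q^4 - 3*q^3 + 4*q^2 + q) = -3*q^6 - 8*q^5 - 2*q^4 + 2*q^2 - 2*q + 2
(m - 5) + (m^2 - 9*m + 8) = m^2 - 8*m + 3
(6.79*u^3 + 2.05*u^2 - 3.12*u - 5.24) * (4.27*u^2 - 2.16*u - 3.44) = 28.9933*u^5 - 5.9129*u^4 - 41.108*u^3 - 22.6876*u^2 + 22.0512*u + 18.0256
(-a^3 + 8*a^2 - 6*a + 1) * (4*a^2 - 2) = -4*a^5 + 32*a^4 - 22*a^3 - 12*a^2 + 12*a - 2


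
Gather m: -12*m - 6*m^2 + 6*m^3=6*m^3 - 6*m^2 - 12*m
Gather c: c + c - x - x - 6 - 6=2*c - 2*x - 12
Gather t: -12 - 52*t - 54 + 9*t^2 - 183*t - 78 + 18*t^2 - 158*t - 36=27*t^2 - 393*t - 180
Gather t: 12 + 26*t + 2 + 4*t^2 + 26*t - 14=4*t^2 + 52*t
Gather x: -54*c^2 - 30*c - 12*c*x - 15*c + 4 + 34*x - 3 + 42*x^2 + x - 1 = -54*c^2 - 45*c + 42*x^2 + x*(35 - 12*c)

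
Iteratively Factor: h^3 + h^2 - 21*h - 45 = (h - 5)*(h^2 + 6*h + 9) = (h - 5)*(h + 3)*(h + 3)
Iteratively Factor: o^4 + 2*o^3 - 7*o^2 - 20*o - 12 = (o - 3)*(o^3 + 5*o^2 + 8*o + 4) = (o - 3)*(o + 2)*(o^2 + 3*o + 2) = (o - 3)*(o + 1)*(o + 2)*(o + 2)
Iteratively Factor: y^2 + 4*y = (y + 4)*(y)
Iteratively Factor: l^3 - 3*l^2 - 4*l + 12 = (l - 2)*(l^2 - l - 6) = (l - 3)*(l - 2)*(l + 2)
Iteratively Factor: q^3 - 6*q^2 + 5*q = (q - 5)*(q^2 - q) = q*(q - 5)*(q - 1)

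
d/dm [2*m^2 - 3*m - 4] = 4*m - 3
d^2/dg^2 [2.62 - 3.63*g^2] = -7.26000000000000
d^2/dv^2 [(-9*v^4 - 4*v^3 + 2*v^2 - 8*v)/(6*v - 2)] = (-243*v^4 + 180*v^3 - 18*v^2 - 12*v - 22)/(27*v^3 - 27*v^2 + 9*v - 1)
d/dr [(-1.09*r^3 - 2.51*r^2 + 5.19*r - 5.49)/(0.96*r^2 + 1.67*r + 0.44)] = (-1.0464*r^4 - 3.6406*r^3 - 10.6129*r^2 + 8.332*r + 11.4519)/(0.9216*r^4 + 3.2064*r^3 + 3.6337*r^2 + 1.4696*r + 0.1936)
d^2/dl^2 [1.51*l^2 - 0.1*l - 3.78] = 3.02000000000000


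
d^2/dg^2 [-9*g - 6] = 0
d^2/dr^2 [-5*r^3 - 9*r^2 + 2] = -30*r - 18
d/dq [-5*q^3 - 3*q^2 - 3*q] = -15*q^2 - 6*q - 3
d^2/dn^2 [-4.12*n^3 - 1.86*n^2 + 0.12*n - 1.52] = -24.72*n - 3.72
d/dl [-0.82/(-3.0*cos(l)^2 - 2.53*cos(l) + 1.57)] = (4.92*cos(l) + 2.0746)*sin(l)/(3.0*cos(l)^2 + 2.53*cos(l) - 1.57)^2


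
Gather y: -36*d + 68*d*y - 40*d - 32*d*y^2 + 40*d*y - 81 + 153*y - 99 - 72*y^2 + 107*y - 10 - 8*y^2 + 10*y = -76*d + y^2*(-32*d - 80) + y*(108*d + 270) - 190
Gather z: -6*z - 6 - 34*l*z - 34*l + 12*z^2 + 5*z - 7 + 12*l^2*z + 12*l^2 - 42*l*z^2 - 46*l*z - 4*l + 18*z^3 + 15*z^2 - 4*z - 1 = 12*l^2 - 38*l + 18*z^3 + z^2*(27 - 42*l) + z*(12*l^2 - 80*l - 5) - 14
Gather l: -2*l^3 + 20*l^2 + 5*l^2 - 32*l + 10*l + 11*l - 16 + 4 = -2*l^3 + 25*l^2 - 11*l - 12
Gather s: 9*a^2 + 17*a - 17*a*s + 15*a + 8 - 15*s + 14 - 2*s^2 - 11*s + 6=9*a^2 + 32*a - 2*s^2 + s*(-17*a - 26) + 28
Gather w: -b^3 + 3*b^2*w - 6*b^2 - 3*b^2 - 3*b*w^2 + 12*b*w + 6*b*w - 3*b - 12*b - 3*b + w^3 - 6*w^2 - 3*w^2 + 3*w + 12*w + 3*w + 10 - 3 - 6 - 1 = -b^3 - 9*b^2 - 18*b + w^3 + w^2*(-3*b - 9) + w*(3*b^2 + 18*b + 18)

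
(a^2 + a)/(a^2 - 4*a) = (a + 1)/(a - 4)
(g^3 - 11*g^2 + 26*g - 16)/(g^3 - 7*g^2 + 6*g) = (g^2 - 10*g + 16)/(g*(g - 6))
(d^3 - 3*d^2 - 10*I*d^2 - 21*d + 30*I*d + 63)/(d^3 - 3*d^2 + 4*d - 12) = (d^2 - 10*I*d - 21)/(d^2 + 4)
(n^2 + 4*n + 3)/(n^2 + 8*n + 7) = (n + 3)/(n + 7)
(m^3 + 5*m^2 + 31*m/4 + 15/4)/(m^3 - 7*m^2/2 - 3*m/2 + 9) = (2*m^2 + 7*m + 5)/(2*(m^2 - 5*m + 6))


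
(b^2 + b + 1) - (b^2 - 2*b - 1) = 3*b + 2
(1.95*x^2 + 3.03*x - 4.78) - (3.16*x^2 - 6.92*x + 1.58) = -1.21*x^2 + 9.95*x - 6.36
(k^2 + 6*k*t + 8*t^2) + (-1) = k^2 + 6*k*t + 8*t^2 - 1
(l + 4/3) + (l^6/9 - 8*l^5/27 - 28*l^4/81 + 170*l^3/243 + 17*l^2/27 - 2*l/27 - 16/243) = l^6/9 - 8*l^5/27 - 28*l^4/81 + 170*l^3/243 + 17*l^2/27 + 25*l/27 + 308/243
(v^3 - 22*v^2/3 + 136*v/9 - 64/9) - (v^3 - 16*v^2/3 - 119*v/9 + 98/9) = -2*v^2 + 85*v/3 - 18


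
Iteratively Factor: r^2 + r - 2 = (r - 1)*(r + 2)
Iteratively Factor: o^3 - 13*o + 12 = (o - 1)*(o^2 + o - 12) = (o - 1)*(o + 4)*(o - 3)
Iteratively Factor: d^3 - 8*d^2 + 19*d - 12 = (d - 3)*(d^2 - 5*d + 4) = (d - 4)*(d - 3)*(d - 1)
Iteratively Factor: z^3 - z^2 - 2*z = (z)*(z^2 - z - 2) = z*(z - 2)*(z + 1)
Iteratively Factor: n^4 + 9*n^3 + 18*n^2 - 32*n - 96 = (n + 3)*(n^3 + 6*n^2 - 32) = (n + 3)*(n + 4)*(n^2 + 2*n - 8) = (n + 3)*(n + 4)^2*(n - 2)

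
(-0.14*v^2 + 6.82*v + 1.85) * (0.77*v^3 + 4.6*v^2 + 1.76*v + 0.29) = -0.1078*v^5 + 4.6074*v^4 + 32.5501*v^3 + 20.4726*v^2 + 5.2338*v + 0.5365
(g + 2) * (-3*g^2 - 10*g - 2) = -3*g^3 - 16*g^2 - 22*g - 4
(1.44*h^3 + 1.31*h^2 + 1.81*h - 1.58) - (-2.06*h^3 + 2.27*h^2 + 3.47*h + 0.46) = 3.5*h^3 - 0.96*h^2 - 1.66*h - 2.04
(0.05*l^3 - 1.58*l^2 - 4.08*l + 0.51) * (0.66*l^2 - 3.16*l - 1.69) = 0.033*l^5 - 1.2008*l^4 + 2.2155*l^3 + 15.8996*l^2 + 5.2836*l - 0.8619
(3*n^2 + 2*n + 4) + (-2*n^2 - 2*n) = n^2 + 4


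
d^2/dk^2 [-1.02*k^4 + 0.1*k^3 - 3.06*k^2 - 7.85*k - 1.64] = -12.24*k^2 + 0.6*k - 6.12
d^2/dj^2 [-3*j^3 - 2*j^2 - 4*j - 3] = -18*j - 4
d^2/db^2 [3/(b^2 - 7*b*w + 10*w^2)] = 6*(-b^2 + 7*b*w - 10*w^2 + (2*b - 7*w)^2)/(b^2 - 7*b*w + 10*w^2)^3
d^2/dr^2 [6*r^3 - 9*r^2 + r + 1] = 36*r - 18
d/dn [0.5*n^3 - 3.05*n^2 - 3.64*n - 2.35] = 1.5*n^2 - 6.1*n - 3.64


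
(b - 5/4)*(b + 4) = b^2 + 11*b/4 - 5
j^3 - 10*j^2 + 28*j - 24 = (j - 6)*(j - 2)^2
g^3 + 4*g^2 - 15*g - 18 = (g - 3)*(g + 1)*(g + 6)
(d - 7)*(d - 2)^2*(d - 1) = d^4 - 12*d^3 + 43*d^2 - 60*d + 28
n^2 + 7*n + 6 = (n + 1)*(n + 6)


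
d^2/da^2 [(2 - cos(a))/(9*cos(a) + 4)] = 22*(9*sin(a)^2 + 4*cos(a) + 9)/(9*cos(a) + 4)^3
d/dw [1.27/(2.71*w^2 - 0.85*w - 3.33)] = (1.0795 - 6.8834*w)/(-2.71*w^2 + 0.85*w + 3.33)^2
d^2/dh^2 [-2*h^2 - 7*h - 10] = -4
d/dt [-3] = 0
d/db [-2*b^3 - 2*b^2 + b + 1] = -6*b^2 - 4*b + 1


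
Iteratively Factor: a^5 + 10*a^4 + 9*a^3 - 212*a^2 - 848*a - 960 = (a + 4)*(a^4 + 6*a^3 - 15*a^2 - 152*a - 240) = (a + 3)*(a + 4)*(a^3 + 3*a^2 - 24*a - 80) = (a + 3)*(a + 4)^2*(a^2 - a - 20) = (a - 5)*(a + 3)*(a + 4)^2*(a + 4)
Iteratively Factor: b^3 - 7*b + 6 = (b + 3)*(b^2 - 3*b + 2) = (b - 2)*(b + 3)*(b - 1)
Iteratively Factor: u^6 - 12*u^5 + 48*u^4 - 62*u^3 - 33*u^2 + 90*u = (u)*(u^5 - 12*u^4 + 48*u^3 - 62*u^2 - 33*u + 90) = u*(u - 3)*(u^4 - 9*u^3 + 21*u^2 + u - 30) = u*(u - 5)*(u - 3)*(u^3 - 4*u^2 + u + 6) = u*(u - 5)*(u - 3)^2*(u^2 - u - 2) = u*(u - 5)*(u - 3)^2*(u + 1)*(u - 2)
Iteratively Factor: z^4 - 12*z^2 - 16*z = (z + 2)*(z^3 - 2*z^2 - 8*z) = z*(z + 2)*(z^2 - 2*z - 8) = z*(z - 4)*(z + 2)*(z + 2)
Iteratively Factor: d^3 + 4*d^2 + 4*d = (d + 2)*(d^2 + 2*d) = d*(d + 2)*(d + 2)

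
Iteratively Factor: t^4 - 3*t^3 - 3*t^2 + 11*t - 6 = (t - 1)*(t^3 - 2*t^2 - 5*t + 6) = (t - 3)*(t - 1)*(t^2 + t - 2) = (t - 3)*(t - 1)*(t + 2)*(t - 1)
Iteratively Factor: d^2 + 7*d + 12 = (d + 4)*(d + 3)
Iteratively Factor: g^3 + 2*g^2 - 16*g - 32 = (g - 4)*(g^2 + 6*g + 8) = (g - 4)*(g + 4)*(g + 2)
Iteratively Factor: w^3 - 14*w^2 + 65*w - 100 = (w - 5)*(w^2 - 9*w + 20) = (w - 5)^2*(w - 4)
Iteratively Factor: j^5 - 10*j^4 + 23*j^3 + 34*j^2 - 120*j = (j + 2)*(j^4 - 12*j^3 + 47*j^2 - 60*j) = (j - 4)*(j + 2)*(j^3 - 8*j^2 + 15*j) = (j - 5)*(j - 4)*(j + 2)*(j^2 - 3*j) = j*(j - 5)*(j - 4)*(j + 2)*(j - 3)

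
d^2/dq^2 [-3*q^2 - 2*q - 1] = -6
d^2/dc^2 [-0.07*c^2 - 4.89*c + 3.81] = -0.140000000000000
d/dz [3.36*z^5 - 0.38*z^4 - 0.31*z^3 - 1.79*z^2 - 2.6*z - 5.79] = 16.8*z^4 - 1.52*z^3 - 0.93*z^2 - 3.58*z - 2.6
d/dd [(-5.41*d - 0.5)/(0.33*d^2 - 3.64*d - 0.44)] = (1.7853*d^2 + 0.329999999999998*d + 0.5604)/(0.1089*d^4 - 2.4024*d^3 + 12.9592*d^2 + 3.2032*d + 0.1936)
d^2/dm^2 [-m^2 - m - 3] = -2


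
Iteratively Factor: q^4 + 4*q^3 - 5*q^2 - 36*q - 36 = (q + 3)*(q^3 + q^2 - 8*q - 12) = (q + 2)*(q + 3)*(q^2 - q - 6) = (q + 2)^2*(q + 3)*(q - 3)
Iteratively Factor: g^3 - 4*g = (g)*(g^2 - 4) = g*(g - 2)*(g + 2)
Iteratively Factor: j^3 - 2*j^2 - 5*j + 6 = (j + 2)*(j^2 - 4*j + 3) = (j - 3)*(j + 2)*(j - 1)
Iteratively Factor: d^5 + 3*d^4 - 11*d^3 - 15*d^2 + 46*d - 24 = (d - 1)*(d^4 + 4*d^3 - 7*d^2 - 22*d + 24) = (d - 1)*(d + 4)*(d^3 - 7*d + 6) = (d - 2)*(d - 1)*(d + 4)*(d^2 + 2*d - 3) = (d - 2)*(d - 1)*(d + 3)*(d + 4)*(d - 1)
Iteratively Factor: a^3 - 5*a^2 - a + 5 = (a - 5)*(a^2 - 1) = (a - 5)*(a + 1)*(a - 1)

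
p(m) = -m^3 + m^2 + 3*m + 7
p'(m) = -3*m^2 + 2*m + 3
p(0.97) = 9.94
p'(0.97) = 2.12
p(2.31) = 6.94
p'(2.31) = -8.39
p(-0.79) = 5.75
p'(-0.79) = -0.45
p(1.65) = 10.18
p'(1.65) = -1.87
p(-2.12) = 14.66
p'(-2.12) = -14.72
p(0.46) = 8.49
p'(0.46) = 3.29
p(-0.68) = 5.74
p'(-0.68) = 0.25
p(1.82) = 9.74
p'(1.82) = -3.30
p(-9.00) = 790.00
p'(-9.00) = -258.00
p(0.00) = 7.00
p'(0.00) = 3.00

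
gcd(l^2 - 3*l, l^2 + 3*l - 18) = l - 3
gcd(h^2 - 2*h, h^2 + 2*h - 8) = h - 2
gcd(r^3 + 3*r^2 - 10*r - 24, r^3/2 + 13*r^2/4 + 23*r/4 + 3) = r + 4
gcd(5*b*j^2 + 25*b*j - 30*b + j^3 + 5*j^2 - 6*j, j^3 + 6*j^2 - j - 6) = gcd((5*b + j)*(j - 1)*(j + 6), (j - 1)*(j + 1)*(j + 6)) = j^2 + 5*j - 6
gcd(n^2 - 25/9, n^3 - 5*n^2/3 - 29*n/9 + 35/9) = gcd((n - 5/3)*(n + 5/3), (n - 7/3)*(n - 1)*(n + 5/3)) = n + 5/3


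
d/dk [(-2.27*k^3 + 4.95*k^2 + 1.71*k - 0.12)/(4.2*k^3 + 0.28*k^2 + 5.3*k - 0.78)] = (-21.4256*k^4 - 38.426*k^3 + 32.58*k^2 - 7.6548*k - 0.6978)/(17.64*k^6 + 2.352*k^5 + 44.5984*k^4 - 3.584*k^3 + 27.6532*k^2 - 8.268*k + 0.6084)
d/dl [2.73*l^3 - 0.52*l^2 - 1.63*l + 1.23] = 8.19*l^2 - 1.04*l - 1.63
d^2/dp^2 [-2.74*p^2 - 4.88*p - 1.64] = -5.48000000000000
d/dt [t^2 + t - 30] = 2*t + 1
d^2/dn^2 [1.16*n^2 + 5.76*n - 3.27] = 2.32000000000000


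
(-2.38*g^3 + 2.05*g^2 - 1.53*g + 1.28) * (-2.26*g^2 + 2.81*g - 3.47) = 5.3788*g^5 - 11.3208*g^4 + 17.4769*g^3 - 14.3056*g^2 + 8.9059*g - 4.4416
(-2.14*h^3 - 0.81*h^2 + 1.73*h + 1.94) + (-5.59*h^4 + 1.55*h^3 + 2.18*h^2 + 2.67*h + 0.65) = -5.59*h^4 - 0.59*h^3 + 1.37*h^2 + 4.4*h + 2.59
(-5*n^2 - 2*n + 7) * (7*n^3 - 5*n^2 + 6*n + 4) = -35*n^5 + 11*n^4 + 29*n^3 - 67*n^2 + 34*n + 28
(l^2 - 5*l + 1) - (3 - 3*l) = l^2 - 2*l - 2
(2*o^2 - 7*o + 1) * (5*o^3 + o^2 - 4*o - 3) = 10*o^5 - 33*o^4 - 10*o^3 + 23*o^2 + 17*o - 3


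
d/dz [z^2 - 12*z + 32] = 2*z - 12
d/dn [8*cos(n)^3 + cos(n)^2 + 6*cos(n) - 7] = 2*(12*sin(n)^2 - cos(n) - 15)*sin(n)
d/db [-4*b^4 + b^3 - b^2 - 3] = b*(-16*b^2 + 3*b - 2)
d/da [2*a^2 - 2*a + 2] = 4*a - 2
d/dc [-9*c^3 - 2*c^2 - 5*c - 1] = -27*c^2 - 4*c - 5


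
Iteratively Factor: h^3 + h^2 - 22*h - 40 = (h - 5)*(h^2 + 6*h + 8) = (h - 5)*(h + 2)*(h + 4)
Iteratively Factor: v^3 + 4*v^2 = (v)*(v^2 + 4*v) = v^2*(v + 4)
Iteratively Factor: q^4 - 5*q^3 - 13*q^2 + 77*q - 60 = (q - 3)*(q^3 - 2*q^2 - 19*q + 20) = (q - 3)*(q - 1)*(q^2 - q - 20) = (q - 3)*(q - 1)*(q + 4)*(q - 5)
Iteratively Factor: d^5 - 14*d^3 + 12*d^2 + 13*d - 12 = (d - 1)*(d^4 + d^3 - 13*d^2 - d + 12) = (d - 1)*(d + 1)*(d^3 - 13*d + 12) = (d - 1)*(d + 1)*(d + 4)*(d^2 - 4*d + 3) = (d - 3)*(d - 1)*(d + 1)*(d + 4)*(d - 1)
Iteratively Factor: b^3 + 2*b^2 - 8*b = (b + 4)*(b^2 - 2*b) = (b - 2)*(b + 4)*(b)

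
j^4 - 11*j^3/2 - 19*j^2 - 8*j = j*(j - 8)*(j + 1/2)*(j + 2)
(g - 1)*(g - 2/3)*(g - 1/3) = g^3 - 2*g^2 + 11*g/9 - 2/9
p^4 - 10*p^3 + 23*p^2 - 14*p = p*(p - 7)*(p - 2)*(p - 1)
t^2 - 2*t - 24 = (t - 6)*(t + 4)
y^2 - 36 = (y - 6)*(y + 6)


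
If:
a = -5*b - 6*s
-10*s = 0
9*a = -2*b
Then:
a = 0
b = 0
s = 0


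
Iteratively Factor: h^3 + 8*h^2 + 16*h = (h + 4)*(h^2 + 4*h) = h*(h + 4)*(h + 4)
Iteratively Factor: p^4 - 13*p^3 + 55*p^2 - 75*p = (p - 3)*(p^3 - 10*p^2 + 25*p) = p*(p - 3)*(p^2 - 10*p + 25) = p*(p - 5)*(p - 3)*(p - 5)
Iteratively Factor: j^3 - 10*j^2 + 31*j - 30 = (j - 2)*(j^2 - 8*j + 15) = (j - 5)*(j - 2)*(j - 3)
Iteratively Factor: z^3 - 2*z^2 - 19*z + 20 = (z - 5)*(z^2 + 3*z - 4) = (z - 5)*(z - 1)*(z + 4)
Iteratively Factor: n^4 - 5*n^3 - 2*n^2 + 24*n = (n)*(n^3 - 5*n^2 - 2*n + 24) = n*(n - 4)*(n^2 - n - 6) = n*(n - 4)*(n + 2)*(n - 3)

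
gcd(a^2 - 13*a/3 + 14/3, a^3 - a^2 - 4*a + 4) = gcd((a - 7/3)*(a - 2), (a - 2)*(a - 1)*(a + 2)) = a - 2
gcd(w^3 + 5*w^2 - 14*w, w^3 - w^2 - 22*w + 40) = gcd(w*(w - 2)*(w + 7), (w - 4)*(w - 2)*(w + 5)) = w - 2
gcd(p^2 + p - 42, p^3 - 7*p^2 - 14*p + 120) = p - 6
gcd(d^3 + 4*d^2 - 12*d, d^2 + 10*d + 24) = d + 6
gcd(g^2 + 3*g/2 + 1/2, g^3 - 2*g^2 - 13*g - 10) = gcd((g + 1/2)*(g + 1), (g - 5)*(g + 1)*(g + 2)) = g + 1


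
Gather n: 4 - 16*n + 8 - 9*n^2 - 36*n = -9*n^2 - 52*n + 12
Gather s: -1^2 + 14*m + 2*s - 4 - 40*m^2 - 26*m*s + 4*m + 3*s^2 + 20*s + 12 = -40*m^2 + 18*m + 3*s^2 + s*(22 - 26*m) + 7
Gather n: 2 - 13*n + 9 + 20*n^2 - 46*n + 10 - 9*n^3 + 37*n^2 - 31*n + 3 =-9*n^3 + 57*n^2 - 90*n + 24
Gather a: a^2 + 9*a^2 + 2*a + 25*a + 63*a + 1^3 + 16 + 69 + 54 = 10*a^2 + 90*a + 140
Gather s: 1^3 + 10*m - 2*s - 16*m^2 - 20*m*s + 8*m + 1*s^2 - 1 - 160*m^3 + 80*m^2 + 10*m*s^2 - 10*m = -160*m^3 + 64*m^2 + 8*m + s^2*(10*m + 1) + s*(-20*m - 2)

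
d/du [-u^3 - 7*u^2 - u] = -3*u^2 - 14*u - 1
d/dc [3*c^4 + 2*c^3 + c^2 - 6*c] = 12*c^3 + 6*c^2 + 2*c - 6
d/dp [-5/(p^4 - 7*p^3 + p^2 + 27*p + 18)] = 5*(4*p^3 - 21*p^2 + 2*p + 27)/(p^4 - 7*p^3 + p^2 + 27*p + 18)^2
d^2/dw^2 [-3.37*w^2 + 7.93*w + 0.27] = -6.74000000000000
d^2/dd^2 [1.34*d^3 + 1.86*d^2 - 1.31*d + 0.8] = 8.04*d + 3.72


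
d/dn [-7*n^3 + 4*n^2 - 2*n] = -21*n^2 + 8*n - 2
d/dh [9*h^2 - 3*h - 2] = 18*h - 3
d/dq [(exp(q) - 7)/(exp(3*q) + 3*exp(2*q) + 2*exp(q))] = 2*(-exp(3*q) + 9*exp(2*q) + 21*exp(q) + 7)*exp(-q)/(exp(4*q) + 6*exp(3*q) + 13*exp(2*q) + 12*exp(q) + 4)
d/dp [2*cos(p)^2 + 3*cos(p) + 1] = -(4*cos(p) + 3)*sin(p)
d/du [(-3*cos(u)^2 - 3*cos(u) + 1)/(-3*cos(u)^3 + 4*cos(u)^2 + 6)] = 16*(9*cos(u)^4 + 18*cos(u)^3 - 21*cos(u)^2 + 44*cos(u) + 18)*sin(u)/(16*sin(u)^2 + 9*cos(u) + 3*cos(3*u) - 40)^2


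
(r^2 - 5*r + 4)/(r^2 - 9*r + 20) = (r - 1)/(r - 5)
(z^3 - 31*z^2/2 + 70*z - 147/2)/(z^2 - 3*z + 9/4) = 2*(z^2 - 14*z + 49)/(2*z - 3)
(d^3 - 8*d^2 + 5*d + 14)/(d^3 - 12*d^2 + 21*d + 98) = (d^2 - d - 2)/(d^2 - 5*d - 14)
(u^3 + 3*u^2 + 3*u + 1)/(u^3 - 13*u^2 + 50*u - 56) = (u^3 + 3*u^2 + 3*u + 1)/(u^3 - 13*u^2 + 50*u - 56)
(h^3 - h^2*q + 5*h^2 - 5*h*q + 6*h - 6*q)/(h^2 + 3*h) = h - q + 2 - 2*q/h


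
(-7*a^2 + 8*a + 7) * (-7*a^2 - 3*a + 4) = 49*a^4 - 35*a^3 - 101*a^2 + 11*a + 28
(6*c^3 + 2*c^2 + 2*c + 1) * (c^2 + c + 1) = 6*c^5 + 8*c^4 + 10*c^3 + 5*c^2 + 3*c + 1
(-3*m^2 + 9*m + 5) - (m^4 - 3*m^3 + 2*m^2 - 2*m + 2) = -m^4 + 3*m^3 - 5*m^2 + 11*m + 3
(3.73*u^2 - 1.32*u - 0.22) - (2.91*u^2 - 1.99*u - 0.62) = 0.82*u^2 + 0.67*u + 0.4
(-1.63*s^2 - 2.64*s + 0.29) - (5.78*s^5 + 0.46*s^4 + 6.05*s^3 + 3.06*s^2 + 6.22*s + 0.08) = -5.78*s^5 - 0.46*s^4 - 6.05*s^3 - 4.69*s^2 - 8.86*s + 0.21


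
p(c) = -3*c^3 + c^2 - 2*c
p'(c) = -9*c^2 + 2*c - 2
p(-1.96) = 30.35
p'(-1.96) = -40.49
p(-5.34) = 496.02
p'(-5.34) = -269.32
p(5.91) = -596.17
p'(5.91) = -304.53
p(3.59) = -133.10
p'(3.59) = -110.81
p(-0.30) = 0.77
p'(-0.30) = -3.41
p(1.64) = -13.82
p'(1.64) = -22.93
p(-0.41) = 1.19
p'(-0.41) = -4.33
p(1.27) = -7.07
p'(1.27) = -13.98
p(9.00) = -2124.00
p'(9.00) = -713.00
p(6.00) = -624.00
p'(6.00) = -314.00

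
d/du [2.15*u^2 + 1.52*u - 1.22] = 4.3*u + 1.52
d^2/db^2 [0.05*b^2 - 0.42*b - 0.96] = 0.100000000000000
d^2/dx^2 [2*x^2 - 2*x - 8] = 4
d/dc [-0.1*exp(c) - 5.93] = -0.1*exp(c)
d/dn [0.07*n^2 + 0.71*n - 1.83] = 0.14*n + 0.71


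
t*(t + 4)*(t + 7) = t^3 + 11*t^2 + 28*t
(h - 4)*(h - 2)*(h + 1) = h^3 - 5*h^2 + 2*h + 8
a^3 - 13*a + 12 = (a - 3)*(a - 1)*(a + 4)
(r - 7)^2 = r^2 - 14*r + 49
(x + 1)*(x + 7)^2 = x^3 + 15*x^2 + 63*x + 49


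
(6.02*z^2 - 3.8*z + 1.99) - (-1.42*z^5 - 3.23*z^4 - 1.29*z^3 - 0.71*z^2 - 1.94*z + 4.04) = 1.42*z^5 + 3.23*z^4 + 1.29*z^3 + 6.73*z^2 - 1.86*z - 2.05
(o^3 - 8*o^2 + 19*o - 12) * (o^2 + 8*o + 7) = o^5 - 38*o^3 + 84*o^2 + 37*o - 84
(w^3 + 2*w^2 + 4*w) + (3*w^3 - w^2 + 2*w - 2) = 4*w^3 + w^2 + 6*w - 2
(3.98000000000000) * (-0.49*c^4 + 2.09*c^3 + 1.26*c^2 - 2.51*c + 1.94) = -1.9502*c^4 + 8.3182*c^3 + 5.0148*c^2 - 9.9898*c + 7.7212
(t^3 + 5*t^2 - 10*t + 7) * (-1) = -t^3 - 5*t^2 + 10*t - 7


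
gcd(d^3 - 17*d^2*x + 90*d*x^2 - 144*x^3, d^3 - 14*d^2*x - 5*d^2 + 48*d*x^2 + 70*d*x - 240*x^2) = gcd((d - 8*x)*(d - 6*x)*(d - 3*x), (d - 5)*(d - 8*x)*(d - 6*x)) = d^2 - 14*d*x + 48*x^2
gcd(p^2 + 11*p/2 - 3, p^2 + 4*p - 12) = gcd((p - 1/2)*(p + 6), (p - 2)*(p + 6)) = p + 6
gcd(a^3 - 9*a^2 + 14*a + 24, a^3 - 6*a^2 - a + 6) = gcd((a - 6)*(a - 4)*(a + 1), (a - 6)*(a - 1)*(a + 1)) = a^2 - 5*a - 6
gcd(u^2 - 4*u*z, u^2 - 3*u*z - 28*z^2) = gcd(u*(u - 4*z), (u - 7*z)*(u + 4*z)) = 1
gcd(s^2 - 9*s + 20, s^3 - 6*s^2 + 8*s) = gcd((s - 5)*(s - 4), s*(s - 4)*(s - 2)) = s - 4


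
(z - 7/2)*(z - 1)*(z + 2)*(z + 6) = z^4 + 7*z^3/2 - 41*z^2/2 - 26*z + 42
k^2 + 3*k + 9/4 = (k + 3/2)^2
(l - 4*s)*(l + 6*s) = l^2 + 2*l*s - 24*s^2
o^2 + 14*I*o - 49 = (o + 7*I)^2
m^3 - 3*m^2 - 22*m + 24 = (m - 6)*(m - 1)*(m + 4)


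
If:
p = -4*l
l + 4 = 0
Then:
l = -4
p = 16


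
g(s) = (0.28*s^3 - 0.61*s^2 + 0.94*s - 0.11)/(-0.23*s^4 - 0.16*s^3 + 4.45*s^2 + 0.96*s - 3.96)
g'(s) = (0.84*s^2 - 1.22*s + 0.94)/(-0.23*s^4 - 0.16*s^3 + 4.45*s^2 + 0.96*s - 3.96) + (0.28*s^3 - 0.61*s^2 + 0.94*s - 0.11)*(0.92*s^3 + 0.48*s^2 - 8.9*s - 0.96)/(-0.23*s^4 - 0.16*s^3 + 4.45*s^2 + 0.96*s - 3.96)^2 = (0.0644*s^6 - 0.2806*s^5 + 1.797*s^4 + 0.7372*s^3 - 8.1478*s^2 + 5.8102*s - 3.6168)/(0.0529*s^8 + 0.0736*s^7 - 2.0214*s^6 - 1.8656*s^5 + 21.3169*s^4 + 9.8112*s^3 - 34.3224*s^2 - 7.6032*s + 15.6816)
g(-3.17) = -0.93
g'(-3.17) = 0.55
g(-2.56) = -0.72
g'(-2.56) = 0.17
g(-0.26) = 0.10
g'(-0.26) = -0.37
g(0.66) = -0.22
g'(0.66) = -1.29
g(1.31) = 0.18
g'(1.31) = -0.25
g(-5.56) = 1.13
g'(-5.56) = 1.15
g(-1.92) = -0.71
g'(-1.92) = -0.20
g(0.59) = -0.15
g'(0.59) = -0.74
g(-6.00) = 0.78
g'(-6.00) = 0.55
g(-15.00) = 0.11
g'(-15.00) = 0.01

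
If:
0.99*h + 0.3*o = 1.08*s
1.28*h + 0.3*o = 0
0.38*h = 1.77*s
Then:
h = 0.00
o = 0.00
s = 0.00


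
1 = 1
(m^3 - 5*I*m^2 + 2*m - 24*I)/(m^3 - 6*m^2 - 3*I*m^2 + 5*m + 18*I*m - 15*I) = (m^2 - 2*I*m + 8)/(m^2 - 6*m + 5)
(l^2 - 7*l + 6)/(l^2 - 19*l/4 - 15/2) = 4*(l - 1)/(4*l + 5)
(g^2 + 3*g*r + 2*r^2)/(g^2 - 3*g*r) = (g^2 + 3*g*r + 2*r^2)/(g*(g - 3*r))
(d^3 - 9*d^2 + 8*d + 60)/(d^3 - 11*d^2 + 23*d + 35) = (d^2 - 4*d - 12)/(d^2 - 6*d - 7)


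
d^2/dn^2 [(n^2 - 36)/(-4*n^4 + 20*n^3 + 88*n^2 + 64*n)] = (-3*n^8 + 15*n^7 + 313*n^6 - 2796*n^5 - 1488*n^4 + 30880*n^3 + 60912*n^2 + 38016*n + 9216)/(2*n^3*(n^9 - 15*n^8 + 9*n^7 + 487*n^6 + 282*n^5 - 6348*n^4 - 20440*n^3 - 27072*n^2 - 16896*n - 4096))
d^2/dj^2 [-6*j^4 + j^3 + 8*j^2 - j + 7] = -72*j^2 + 6*j + 16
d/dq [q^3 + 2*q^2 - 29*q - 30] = 3*q^2 + 4*q - 29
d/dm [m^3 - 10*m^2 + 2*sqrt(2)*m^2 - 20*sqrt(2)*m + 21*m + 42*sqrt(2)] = 3*m^2 - 20*m + 4*sqrt(2)*m - 20*sqrt(2) + 21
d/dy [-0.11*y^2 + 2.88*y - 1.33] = 2.88 - 0.22*y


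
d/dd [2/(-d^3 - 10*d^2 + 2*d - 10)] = 2*(3*d^2 + 20*d - 2)/(d^3 + 10*d^2 - 2*d + 10)^2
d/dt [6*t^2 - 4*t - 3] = 12*t - 4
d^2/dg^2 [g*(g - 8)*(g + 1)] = 6*g - 14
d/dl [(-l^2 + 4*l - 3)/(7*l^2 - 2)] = 2*(-14*l^2 + 23*l - 4)/(49*l^4 - 28*l^2 + 4)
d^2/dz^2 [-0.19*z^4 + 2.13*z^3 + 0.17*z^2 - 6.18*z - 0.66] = -2.28*z^2 + 12.78*z + 0.34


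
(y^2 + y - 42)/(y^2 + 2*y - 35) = (y - 6)/(y - 5)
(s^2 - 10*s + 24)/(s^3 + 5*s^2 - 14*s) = (s^2 - 10*s + 24)/(s*(s^2 + 5*s - 14))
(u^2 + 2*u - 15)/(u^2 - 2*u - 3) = (u + 5)/(u + 1)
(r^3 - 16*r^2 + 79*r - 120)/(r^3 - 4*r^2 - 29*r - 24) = (r^2 - 8*r + 15)/(r^2 + 4*r + 3)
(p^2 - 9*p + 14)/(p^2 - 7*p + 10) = (p - 7)/(p - 5)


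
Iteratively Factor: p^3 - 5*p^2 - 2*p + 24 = (p + 2)*(p^2 - 7*p + 12) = (p - 3)*(p + 2)*(p - 4)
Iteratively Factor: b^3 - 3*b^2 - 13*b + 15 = (b - 5)*(b^2 + 2*b - 3) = (b - 5)*(b + 3)*(b - 1)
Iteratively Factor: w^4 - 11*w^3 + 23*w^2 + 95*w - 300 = (w - 5)*(w^3 - 6*w^2 - 7*w + 60) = (w - 5)^2*(w^2 - w - 12) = (w - 5)^2*(w - 4)*(w + 3)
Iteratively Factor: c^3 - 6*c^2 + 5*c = (c)*(c^2 - 6*c + 5) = c*(c - 5)*(c - 1)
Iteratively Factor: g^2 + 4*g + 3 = (g + 1)*(g + 3)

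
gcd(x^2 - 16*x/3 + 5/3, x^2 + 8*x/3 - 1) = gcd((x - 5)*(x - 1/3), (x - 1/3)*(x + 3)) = x - 1/3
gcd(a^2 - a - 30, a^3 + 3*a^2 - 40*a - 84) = a - 6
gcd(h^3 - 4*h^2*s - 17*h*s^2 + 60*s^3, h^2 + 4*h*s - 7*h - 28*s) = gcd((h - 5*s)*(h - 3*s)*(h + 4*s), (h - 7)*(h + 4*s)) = h + 4*s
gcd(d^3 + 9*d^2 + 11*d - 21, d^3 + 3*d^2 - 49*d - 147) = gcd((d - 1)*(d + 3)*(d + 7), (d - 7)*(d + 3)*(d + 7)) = d^2 + 10*d + 21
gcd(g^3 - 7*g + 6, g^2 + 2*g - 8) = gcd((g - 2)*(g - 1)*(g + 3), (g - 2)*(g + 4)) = g - 2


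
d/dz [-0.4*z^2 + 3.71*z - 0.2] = 3.71 - 0.8*z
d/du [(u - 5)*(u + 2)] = 2*u - 3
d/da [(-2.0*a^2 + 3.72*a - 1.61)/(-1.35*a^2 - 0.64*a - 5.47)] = (6.302*a^2 + 17.533*a - 21.3788)/(1.8225*a^4 + 1.728*a^3 + 15.1786*a^2 + 7.0016*a + 29.9209)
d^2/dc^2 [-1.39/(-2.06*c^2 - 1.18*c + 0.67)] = (-11.797208*c^2 - 6.757624*c + 1.39*(4.12*c + 1.18)*(8.24*c + 2.36) + 3.836956)/(2.06*c^2 + 1.18*c - 0.67)^3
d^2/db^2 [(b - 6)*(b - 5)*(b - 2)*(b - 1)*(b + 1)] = 20*b^3 - 156*b^2 + 306*b - 94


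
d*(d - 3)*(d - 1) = d^3 - 4*d^2 + 3*d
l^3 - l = l*(l - 1)*(l + 1)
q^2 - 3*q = q*(q - 3)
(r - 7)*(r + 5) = r^2 - 2*r - 35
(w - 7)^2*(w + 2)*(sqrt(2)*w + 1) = sqrt(2)*w^4 - 12*sqrt(2)*w^3 + w^3 - 12*w^2 + 21*sqrt(2)*w^2 + 21*w + 98*sqrt(2)*w + 98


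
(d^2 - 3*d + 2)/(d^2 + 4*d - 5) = (d - 2)/(d + 5)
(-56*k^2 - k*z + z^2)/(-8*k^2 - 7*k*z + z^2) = (7*k + z)/(k + z)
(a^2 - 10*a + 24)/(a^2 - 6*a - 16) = (-a^2 + 10*a - 24)/(-a^2 + 6*a + 16)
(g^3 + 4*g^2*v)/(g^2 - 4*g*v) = g*(g + 4*v)/(g - 4*v)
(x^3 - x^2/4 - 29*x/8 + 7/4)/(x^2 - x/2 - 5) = (8*x^2 - 18*x + 7)/(4*(2*x - 5))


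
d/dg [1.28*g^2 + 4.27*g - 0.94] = 2.56*g + 4.27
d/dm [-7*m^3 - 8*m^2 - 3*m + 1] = -21*m^2 - 16*m - 3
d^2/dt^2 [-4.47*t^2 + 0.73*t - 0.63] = -8.94000000000000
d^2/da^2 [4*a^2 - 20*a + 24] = 8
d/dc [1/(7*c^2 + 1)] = -14*c/(7*c^2 + 1)^2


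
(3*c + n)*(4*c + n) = 12*c^2 + 7*c*n + n^2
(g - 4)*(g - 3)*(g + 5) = g^3 - 2*g^2 - 23*g + 60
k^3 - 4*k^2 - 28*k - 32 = (k - 8)*(k + 2)^2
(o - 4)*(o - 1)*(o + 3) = o^3 - 2*o^2 - 11*o + 12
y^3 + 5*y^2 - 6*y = y*(y - 1)*(y + 6)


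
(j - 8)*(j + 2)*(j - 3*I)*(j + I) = j^4 - 6*j^3 - 2*I*j^3 - 13*j^2 + 12*I*j^2 - 18*j + 32*I*j - 48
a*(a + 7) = a^2 + 7*a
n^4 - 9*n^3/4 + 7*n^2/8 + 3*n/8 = n*(n - 3/2)*(n - 1)*(n + 1/4)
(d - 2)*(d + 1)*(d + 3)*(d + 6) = d^4 + 8*d^3 + 7*d^2 - 36*d - 36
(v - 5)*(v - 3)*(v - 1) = v^3 - 9*v^2 + 23*v - 15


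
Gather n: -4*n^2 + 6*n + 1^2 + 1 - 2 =-4*n^2 + 6*n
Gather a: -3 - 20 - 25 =-48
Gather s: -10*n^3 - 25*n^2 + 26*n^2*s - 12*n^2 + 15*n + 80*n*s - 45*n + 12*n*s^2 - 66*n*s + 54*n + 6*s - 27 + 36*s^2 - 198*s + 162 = -10*n^3 - 37*n^2 + 24*n + s^2*(12*n + 36) + s*(26*n^2 + 14*n - 192) + 135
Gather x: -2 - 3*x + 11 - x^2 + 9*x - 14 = -x^2 + 6*x - 5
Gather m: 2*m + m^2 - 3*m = m^2 - m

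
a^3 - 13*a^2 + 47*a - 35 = (a - 7)*(a - 5)*(a - 1)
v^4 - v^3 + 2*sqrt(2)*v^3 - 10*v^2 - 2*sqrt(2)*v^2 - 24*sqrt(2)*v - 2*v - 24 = (v - 4)*(v + 3)*(v + sqrt(2))^2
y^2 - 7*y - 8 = (y - 8)*(y + 1)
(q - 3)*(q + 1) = q^2 - 2*q - 3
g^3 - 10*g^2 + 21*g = g*(g - 7)*(g - 3)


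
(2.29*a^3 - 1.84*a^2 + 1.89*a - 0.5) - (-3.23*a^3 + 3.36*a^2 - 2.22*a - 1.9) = 5.52*a^3 - 5.2*a^2 + 4.11*a + 1.4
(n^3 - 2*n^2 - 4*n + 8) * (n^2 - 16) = n^5 - 2*n^4 - 20*n^3 + 40*n^2 + 64*n - 128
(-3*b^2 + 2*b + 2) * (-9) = 27*b^2 - 18*b - 18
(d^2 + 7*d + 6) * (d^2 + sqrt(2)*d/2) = d^4 + sqrt(2)*d^3/2 + 7*d^3 + 7*sqrt(2)*d^2/2 + 6*d^2 + 3*sqrt(2)*d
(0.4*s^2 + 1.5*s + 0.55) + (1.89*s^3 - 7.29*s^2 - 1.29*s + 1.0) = 1.89*s^3 - 6.89*s^2 + 0.21*s + 1.55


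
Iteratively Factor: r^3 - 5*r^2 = (r)*(r^2 - 5*r) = r^2*(r - 5)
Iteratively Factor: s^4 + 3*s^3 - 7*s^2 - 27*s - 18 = (s + 2)*(s^3 + s^2 - 9*s - 9) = (s + 1)*(s + 2)*(s^2 - 9) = (s - 3)*(s + 1)*(s + 2)*(s + 3)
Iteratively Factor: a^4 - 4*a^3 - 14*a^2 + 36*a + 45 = (a - 5)*(a^3 + a^2 - 9*a - 9) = (a - 5)*(a - 3)*(a^2 + 4*a + 3) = (a - 5)*(a - 3)*(a + 1)*(a + 3)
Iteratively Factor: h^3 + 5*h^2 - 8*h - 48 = (h - 3)*(h^2 + 8*h + 16) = (h - 3)*(h + 4)*(h + 4)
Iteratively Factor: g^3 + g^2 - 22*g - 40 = (g - 5)*(g^2 + 6*g + 8) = (g - 5)*(g + 2)*(g + 4)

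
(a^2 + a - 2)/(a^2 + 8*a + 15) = (a^2 + a - 2)/(a^2 + 8*a + 15)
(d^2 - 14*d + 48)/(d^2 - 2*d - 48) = (d - 6)/(d + 6)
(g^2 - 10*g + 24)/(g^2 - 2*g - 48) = (-g^2 + 10*g - 24)/(-g^2 + 2*g + 48)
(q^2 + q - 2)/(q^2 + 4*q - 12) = (q^2 + q - 2)/(q^2 + 4*q - 12)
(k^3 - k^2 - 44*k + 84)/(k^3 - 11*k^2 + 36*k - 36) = (k + 7)/(k - 3)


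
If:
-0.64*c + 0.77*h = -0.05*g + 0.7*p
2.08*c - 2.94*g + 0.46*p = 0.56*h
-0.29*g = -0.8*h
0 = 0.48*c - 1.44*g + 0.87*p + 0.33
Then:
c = 0.37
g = 0.21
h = 0.08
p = -0.24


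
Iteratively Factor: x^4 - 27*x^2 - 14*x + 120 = (x + 3)*(x^3 - 3*x^2 - 18*x + 40) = (x - 5)*(x + 3)*(x^2 + 2*x - 8) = (x - 5)*(x - 2)*(x + 3)*(x + 4)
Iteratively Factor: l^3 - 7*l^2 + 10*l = (l - 2)*(l^2 - 5*l) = l*(l - 2)*(l - 5)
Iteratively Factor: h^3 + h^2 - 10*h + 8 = (h - 2)*(h^2 + 3*h - 4) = (h - 2)*(h - 1)*(h + 4)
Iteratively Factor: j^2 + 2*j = (j + 2)*(j)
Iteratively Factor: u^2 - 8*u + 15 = (u - 3)*(u - 5)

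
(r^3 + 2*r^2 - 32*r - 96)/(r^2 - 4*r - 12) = (r^2 + 8*r + 16)/(r + 2)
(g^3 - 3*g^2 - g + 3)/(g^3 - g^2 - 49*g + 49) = (g^2 - 2*g - 3)/(g^2 - 49)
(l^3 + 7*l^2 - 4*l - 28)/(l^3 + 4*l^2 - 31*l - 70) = (l - 2)/(l - 5)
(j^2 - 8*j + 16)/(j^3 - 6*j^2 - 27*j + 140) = (j - 4)/(j^2 - 2*j - 35)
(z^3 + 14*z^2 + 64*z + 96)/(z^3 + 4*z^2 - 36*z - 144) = (z + 4)/(z - 6)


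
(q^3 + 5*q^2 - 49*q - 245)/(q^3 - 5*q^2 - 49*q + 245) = (q + 5)/(q - 5)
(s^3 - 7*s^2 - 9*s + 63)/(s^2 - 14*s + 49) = (s^2 - 9)/(s - 7)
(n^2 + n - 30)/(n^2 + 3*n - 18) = (n - 5)/(n - 3)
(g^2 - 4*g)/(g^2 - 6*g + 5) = g*(g - 4)/(g^2 - 6*g + 5)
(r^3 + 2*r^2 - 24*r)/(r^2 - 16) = r*(r + 6)/(r + 4)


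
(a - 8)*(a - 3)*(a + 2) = a^3 - 9*a^2 + 2*a + 48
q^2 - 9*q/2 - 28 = (q - 8)*(q + 7/2)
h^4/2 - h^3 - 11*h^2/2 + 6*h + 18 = (h/2 + 1)*(h - 3)^2*(h + 2)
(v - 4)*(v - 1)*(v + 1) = v^3 - 4*v^2 - v + 4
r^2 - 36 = (r - 6)*(r + 6)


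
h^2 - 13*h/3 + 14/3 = (h - 7/3)*(h - 2)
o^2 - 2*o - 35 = (o - 7)*(o + 5)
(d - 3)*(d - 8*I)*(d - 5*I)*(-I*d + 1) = -I*d^4 - 12*d^3 + 3*I*d^3 + 36*d^2 + 27*I*d^2 - 40*d - 81*I*d + 120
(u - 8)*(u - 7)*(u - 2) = u^3 - 17*u^2 + 86*u - 112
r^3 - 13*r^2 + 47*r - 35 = (r - 7)*(r - 5)*(r - 1)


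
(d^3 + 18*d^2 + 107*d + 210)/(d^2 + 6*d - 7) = (d^2 + 11*d + 30)/(d - 1)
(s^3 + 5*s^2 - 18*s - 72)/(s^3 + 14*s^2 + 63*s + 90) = (s - 4)/(s + 5)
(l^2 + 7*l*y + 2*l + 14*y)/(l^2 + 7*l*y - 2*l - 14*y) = (l + 2)/(l - 2)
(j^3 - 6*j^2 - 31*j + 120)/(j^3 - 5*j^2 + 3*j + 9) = (j^2 - 3*j - 40)/(j^2 - 2*j - 3)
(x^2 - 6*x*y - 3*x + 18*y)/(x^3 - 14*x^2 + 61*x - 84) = (x - 6*y)/(x^2 - 11*x + 28)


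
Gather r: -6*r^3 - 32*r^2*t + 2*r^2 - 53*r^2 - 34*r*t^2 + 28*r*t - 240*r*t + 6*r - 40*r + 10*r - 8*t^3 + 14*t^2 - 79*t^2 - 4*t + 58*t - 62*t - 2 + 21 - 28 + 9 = -6*r^3 + r^2*(-32*t - 51) + r*(-34*t^2 - 212*t - 24) - 8*t^3 - 65*t^2 - 8*t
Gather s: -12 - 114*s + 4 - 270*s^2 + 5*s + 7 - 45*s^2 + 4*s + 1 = -315*s^2 - 105*s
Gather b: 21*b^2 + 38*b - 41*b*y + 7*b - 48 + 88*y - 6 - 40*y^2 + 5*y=21*b^2 + b*(45 - 41*y) - 40*y^2 + 93*y - 54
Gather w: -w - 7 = -w - 7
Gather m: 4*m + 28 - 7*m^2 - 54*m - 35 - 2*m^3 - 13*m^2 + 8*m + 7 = -2*m^3 - 20*m^2 - 42*m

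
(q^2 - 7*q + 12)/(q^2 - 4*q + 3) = (q - 4)/(q - 1)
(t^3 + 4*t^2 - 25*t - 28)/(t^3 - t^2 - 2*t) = (t^2 + 3*t - 28)/(t*(t - 2))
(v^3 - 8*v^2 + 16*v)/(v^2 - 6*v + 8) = v*(v - 4)/(v - 2)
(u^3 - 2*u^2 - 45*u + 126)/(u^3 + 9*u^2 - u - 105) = (u - 6)/(u + 5)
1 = 1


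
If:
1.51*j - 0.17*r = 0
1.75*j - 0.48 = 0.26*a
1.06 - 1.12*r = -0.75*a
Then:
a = -2.29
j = -0.07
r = -0.59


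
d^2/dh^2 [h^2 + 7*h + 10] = 2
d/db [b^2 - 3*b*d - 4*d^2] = 2*b - 3*d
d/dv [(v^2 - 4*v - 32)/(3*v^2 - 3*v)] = (3*v^2 + 64*v - 32)/(3*v^2*(v^2 - 2*v + 1))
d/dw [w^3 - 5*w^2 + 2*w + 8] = 3*w^2 - 10*w + 2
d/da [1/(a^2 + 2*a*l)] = 2*(-a - l)/(a^2*(a + 2*l)^2)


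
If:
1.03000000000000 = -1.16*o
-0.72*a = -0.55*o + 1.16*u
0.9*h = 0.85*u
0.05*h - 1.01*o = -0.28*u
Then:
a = 3.74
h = -2.59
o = -0.89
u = -2.74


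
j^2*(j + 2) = j^3 + 2*j^2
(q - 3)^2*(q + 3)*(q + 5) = q^4 + 2*q^3 - 24*q^2 - 18*q + 135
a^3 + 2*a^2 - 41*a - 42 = (a - 6)*(a + 1)*(a + 7)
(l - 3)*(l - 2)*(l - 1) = l^3 - 6*l^2 + 11*l - 6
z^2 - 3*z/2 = z*(z - 3/2)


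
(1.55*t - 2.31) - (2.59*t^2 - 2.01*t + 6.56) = -2.59*t^2 + 3.56*t - 8.87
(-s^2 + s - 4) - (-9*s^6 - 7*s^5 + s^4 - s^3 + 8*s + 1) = 9*s^6 + 7*s^5 - s^4 + s^3 - s^2 - 7*s - 5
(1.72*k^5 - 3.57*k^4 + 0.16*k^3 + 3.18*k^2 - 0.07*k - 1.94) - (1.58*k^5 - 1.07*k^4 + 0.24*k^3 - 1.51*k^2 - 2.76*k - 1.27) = 0.14*k^5 - 2.5*k^4 - 0.08*k^3 + 4.69*k^2 + 2.69*k - 0.67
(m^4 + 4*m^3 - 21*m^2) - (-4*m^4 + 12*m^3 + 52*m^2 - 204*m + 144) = 5*m^4 - 8*m^3 - 73*m^2 + 204*m - 144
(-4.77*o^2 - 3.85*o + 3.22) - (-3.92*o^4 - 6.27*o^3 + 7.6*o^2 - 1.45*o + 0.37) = 3.92*o^4 + 6.27*o^3 - 12.37*o^2 - 2.4*o + 2.85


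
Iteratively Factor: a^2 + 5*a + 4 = (a + 1)*(a + 4)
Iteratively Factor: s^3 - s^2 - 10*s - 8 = (s + 1)*(s^2 - 2*s - 8) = (s + 1)*(s + 2)*(s - 4)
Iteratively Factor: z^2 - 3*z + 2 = (z - 1)*(z - 2)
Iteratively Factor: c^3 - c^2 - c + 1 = (c + 1)*(c^2 - 2*c + 1) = (c - 1)*(c + 1)*(c - 1)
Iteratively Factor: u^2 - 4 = (u + 2)*(u - 2)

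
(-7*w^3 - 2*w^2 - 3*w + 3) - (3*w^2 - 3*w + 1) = -7*w^3 - 5*w^2 + 2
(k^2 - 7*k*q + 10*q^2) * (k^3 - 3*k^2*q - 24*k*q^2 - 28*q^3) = k^5 - 10*k^4*q + 7*k^3*q^2 + 110*k^2*q^3 - 44*k*q^4 - 280*q^5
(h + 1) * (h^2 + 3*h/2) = h^3 + 5*h^2/2 + 3*h/2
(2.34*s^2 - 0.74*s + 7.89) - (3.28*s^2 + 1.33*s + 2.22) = -0.94*s^2 - 2.07*s + 5.67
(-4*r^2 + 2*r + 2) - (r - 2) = -4*r^2 + r + 4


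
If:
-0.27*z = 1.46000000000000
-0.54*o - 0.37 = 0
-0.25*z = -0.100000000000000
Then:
No Solution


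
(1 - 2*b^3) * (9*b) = -18*b^4 + 9*b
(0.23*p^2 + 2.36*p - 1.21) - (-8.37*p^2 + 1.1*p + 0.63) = 8.6*p^2 + 1.26*p - 1.84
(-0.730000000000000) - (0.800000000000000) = -1.53000000000000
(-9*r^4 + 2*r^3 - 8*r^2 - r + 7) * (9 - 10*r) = 90*r^5 - 101*r^4 + 98*r^3 - 62*r^2 - 79*r + 63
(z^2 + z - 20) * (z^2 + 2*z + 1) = z^4 + 3*z^3 - 17*z^2 - 39*z - 20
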